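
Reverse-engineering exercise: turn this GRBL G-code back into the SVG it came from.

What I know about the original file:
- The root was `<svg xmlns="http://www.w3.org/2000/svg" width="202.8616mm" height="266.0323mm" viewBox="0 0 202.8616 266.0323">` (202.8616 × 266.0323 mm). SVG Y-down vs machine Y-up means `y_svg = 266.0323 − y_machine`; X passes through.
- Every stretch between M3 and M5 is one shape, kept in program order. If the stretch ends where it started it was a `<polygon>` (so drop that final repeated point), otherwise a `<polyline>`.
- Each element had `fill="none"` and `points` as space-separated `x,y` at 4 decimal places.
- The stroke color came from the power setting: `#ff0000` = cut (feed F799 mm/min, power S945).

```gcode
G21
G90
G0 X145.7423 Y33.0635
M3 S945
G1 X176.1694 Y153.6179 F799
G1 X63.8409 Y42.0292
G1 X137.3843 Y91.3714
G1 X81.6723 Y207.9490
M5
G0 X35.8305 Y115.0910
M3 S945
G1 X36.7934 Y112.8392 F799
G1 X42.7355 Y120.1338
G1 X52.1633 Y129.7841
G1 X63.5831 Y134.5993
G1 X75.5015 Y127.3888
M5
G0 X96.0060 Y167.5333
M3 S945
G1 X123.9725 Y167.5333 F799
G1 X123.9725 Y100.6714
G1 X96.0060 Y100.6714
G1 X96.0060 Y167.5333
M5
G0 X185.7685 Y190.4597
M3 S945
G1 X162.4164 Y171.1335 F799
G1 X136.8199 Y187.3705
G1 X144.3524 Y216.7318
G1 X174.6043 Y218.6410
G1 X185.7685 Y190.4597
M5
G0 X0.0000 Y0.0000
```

Each laser-on run becomes one SVG element. Flip Y back into SVG space with y_svg = 266.0323 − y_machine. Every run uses S945, so all elements get stroke `#ff0000` (cut).

Run 1: The run is open, so emit a `<polyline>` with points (Y-flipped): 145.7423,232.9688 176.1694,112.4144 63.8409,224.0031 137.3843,174.6609 81.6723,58.0833.

Run 2: The run is open, so emit a `<polyline>` with points (Y-flipped): 35.8305,150.9413 36.7934,153.1931 42.7355,145.8985 52.1633,136.2482 63.5831,131.4330 75.5015,138.6435.

Run 3: The run returns to its start, so emit a `<polygon>` with points (Y-flipped): 96.0060,98.4990 123.9725,98.4990 123.9725,165.3609 96.0060,165.3609.

Run 4: The run returns to its start, so emit a `<polygon>` with points (Y-flipped): 185.7685,75.5726 162.4164,94.8988 136.8199,78.6618 144.3524,49.3005 174.6043,47.3913.

<svg xmlns="http://www.w3.org/2000/svg" width="202.8616mm" height="266.0323mm" viewBox="0 0 202.8616 266.0323">
  <polyline points="145.7423,232.9688 176.1694,112.4144 63.8409,224.0031 137.3843,174.6609 81.6723,58.0833" fill="none" stroke="#ff0000"/>
  <polyline points="35.8305,150.9413 36.7934,153.1931 42.7355,145.8985 52.1633,136.2482 63.5831,131.4330 75.5015,138.6435" fill="none" stroke="#ff0000"/>
  <polygon points="96.0060,98.4990 123.9725,98.4990 123.9725,165.3609 96.0060,165.3609" fill="none" stroke="#ff0000"/>
  <polygon points="185.7685,75.5726 162.4164,94.8988 136.8199,78.6618 144.3524,49.3005 174.6043,47.3913" fill="none" stroke="#ff0000"/>
</svg>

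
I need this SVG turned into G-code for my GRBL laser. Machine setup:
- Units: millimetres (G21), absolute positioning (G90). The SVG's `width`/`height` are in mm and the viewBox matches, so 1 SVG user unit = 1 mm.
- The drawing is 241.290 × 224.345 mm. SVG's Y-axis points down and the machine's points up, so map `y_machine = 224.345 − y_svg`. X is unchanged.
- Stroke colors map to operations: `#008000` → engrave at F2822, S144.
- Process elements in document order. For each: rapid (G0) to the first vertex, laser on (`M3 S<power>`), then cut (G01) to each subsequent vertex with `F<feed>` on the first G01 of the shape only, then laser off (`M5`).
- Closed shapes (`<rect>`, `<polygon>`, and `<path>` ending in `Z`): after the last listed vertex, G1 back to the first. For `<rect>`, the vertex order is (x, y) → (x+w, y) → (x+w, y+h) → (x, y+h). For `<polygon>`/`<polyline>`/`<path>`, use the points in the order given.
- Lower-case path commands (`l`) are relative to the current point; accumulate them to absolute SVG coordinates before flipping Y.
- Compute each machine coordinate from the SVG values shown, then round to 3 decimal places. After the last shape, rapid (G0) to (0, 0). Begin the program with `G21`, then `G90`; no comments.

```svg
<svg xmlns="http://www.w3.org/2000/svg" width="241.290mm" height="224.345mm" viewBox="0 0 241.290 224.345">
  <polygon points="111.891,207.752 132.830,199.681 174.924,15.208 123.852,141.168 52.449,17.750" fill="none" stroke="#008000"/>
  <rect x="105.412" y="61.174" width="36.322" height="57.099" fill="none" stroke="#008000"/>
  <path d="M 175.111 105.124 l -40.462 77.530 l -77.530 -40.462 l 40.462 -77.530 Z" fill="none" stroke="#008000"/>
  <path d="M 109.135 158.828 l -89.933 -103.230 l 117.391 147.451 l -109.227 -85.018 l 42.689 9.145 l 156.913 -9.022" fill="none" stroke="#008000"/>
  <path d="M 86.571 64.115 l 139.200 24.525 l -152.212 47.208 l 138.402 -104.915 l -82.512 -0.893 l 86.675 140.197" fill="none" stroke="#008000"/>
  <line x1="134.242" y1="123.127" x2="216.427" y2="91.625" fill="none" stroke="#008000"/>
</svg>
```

G21
G90
G0 X111.891 Y16.593
M3 S144
G01 X132.830 Y24.664 F2822
G01 X174.924 Y209.137
G01 X123.852 Y83.177
G01 X52.449 Y206.595
G01 X111.891 Y16.593
M5
G0 X105.412 Y163.171
M3 S144
G01 X141.734 Y163.171 F2822
G01 X141.734 Y106.072
G01 X105.412 Y106.072
G01 X105.412 Y163.171
M5
G0 X175.111 Y119.221
M3 S144
G01 X134.649 Y41.691 F2822
G01 X57.119 Y82.153
G01 X97.581 Y159.683
G01 X175.111 Y119.221
M5
G0 X109.135 Y65.517
M3 S144
G01 X19.202 Y168.747 F2822
G01 X136.593 Y21.296
G01 X27.366 Y106.314
G01 X70.055 Y97.169
G01 X226.968 Y106.191
M5
G0 X86.571 Y160.230
M3 S144
G01 X225.771 Y135.705 F2822
G01 X73.559 Y88.497
G01 X211.961 Y193.412
G01 X129.449 Y194.305
G01 X216.124 Y54.108
M5
G0 X134.242 Y101.218
M3 S144
G01 X216.427 Y132.720 F2822
M5
G0 X0.000 Y0.000

viewBox `0 0 241.290 224.345` with mm width/height → 1 unit = 1 mm. Flip: y_m = 224.345 − y_svg.

**Shape 1** — `<polygon>` closed polygon, stroke `#008000` → engrave (S144, F2822). Machine vertices: (111.891,16.593) → (132.830,24.664) → (174.924,209.137) → (123.852,83.177) → (52.449,206.595) → (111.891,16.593). Closed: final G1 returns to the first vertex.

**Shape 2** — `<rect>` rectangle, stroke `#008000` → engrave (S144, F2822). Machine vertices: (105.412,163.171) → (141.734,163.171) → (141.734,106.072) → (105.412,106.072) → (105.412,163.171). Closed: final G1 returns to the first vertex.

**Shape 3** — `<path>` regular polygon, stroke `#008000` → engrave (S144, F2822). Machine vertices: (175.111,119.221) → (134.649,41.691) → (57.119,82.153) → (97.581,159.683) → (175.111,119.221). Closed: final G1 returns to the first vertex.

**Shape 4** — `<path>` open polyline, stroke `#008000` → engrave (S144, F2822). Machine vertices: (109.135,65.517) → (19.202,168.747) → (136.593,21.296) → (27.366,106.314) → (70.055,97.169) → (226.968,106.191). Open path.

**Shape 5** — `<path>` open polyline, stroke `#008000` → engrave (S144, F2822). Machine vertices: (86.571,160.230) → (225.771,135.705) → (73.559,88.497) → (211.961,193.412) → (129.449,194.305) → (216.124,54.108). Open path.

**Shape 6** — `<line>` line segment, stroke `#008000` → engrave (S144, F2822). Machine vertices: (134.242,101.218) → (216.427,132.720). Open path.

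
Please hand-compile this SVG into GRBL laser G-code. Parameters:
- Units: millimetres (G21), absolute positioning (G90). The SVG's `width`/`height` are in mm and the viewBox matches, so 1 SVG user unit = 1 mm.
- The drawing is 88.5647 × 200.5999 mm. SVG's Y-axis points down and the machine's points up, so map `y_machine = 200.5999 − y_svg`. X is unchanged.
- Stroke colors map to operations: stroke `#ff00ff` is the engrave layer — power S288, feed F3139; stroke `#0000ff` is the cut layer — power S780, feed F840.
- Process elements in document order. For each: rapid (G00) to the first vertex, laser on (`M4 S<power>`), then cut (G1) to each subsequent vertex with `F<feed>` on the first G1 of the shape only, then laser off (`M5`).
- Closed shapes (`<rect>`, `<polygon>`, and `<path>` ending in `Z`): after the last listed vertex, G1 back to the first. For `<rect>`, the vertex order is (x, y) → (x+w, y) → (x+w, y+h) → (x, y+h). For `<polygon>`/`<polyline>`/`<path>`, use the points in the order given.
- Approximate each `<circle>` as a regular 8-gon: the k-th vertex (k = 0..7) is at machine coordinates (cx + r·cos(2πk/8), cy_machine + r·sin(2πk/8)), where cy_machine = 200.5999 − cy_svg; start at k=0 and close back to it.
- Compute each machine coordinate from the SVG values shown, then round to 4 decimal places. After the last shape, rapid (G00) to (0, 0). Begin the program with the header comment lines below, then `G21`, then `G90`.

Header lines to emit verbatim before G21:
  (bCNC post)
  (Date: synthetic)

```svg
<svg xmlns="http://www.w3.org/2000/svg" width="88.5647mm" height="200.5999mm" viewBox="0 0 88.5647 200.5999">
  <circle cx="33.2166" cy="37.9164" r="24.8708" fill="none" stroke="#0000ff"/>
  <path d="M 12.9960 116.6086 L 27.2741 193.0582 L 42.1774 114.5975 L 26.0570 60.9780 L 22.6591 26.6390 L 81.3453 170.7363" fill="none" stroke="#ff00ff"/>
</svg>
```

viewBox `0 0 88.5647 200.5999` with mm width/height → 1 unit = 1 mm. Flip: y_m = 200.5999 − y_svg.

**Shape 1** — `<circle>` circle, stroke `#0000ff` → cut (S780, F840). Machine vertices: (58.0874,162.6835) → (50.8029,180.2698) → (33.2166,187.5543) → (15.6303,180.2698) → (8.3458,162.6835) → (15.6303,145.0972) → (33.2166,137.8127) → (50.8029,145.0972) → (58.0874,162.6835). Closed: final G1 returns to the first vertex.

**Shape 2** — `<path>` open polyline, stroke `#ff00ff` → engrave (S288, F3139). Machine vertices: (12.9960,83.9913) → (27.2741,7.5417) → (42.1774,86.0024) → (26.0570,139.6219) → (22.6591,173.9609) → (81.3453,29.8636). Open path.

(bCNC post)
(Date: synthetic)
G21
G90
G00 X58.0874 Y162.6835
M4 S780
G1 X50.8029 Y180.2698 F840
G1 X33.2166 Y187.5543
G1 X15.6303 Y180.2698
G1 X8.3458 Y162.6835
G1 X15.6303 Y145.0972
G1 X33.2166 Y137.8127
G1 X50.8029 Y145.0972
G1 X58.0874 Y162.6835
M5
G00 X12.9960 Y83.9913
M4 S288
G1 X27.2741 Y7.5417 F3139
G1 X42.1774 Y86.0024
G1 X26.0570 Y139.6219
G1 X22.6591 Y173.9609
G1 X81.3453 Y29.8636
M5
G00 X0.0000 Y0.0000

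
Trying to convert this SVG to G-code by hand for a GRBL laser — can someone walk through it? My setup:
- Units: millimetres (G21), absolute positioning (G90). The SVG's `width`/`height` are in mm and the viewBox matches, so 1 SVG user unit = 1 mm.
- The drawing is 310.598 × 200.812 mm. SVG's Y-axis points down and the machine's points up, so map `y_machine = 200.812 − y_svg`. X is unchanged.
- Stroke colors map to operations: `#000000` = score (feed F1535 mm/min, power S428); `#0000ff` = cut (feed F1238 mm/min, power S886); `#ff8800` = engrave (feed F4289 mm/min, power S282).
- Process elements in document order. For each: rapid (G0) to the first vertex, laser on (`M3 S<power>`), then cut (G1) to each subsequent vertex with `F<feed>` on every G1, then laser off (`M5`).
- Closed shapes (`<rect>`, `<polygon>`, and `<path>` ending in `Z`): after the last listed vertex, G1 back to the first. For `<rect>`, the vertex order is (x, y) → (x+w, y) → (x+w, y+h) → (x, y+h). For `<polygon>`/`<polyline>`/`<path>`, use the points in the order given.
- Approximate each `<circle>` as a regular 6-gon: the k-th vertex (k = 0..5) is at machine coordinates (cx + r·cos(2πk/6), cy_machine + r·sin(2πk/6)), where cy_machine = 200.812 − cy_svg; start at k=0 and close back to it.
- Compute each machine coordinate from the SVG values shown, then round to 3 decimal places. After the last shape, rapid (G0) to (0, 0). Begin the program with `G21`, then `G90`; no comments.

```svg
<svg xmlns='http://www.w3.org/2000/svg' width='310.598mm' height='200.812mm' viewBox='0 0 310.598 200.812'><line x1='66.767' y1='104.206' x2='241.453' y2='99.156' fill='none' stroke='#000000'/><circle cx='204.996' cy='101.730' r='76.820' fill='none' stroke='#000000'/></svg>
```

G21
G90
G0 X66.767 Y96.606
M3 S428
G1 X241.453 Y101.656 F1535
M5
G0 X281.816 Y99.082
M3 S428
G1 X243.406 Y165.610 F1535
G1 X166.586 Y165.610 F1535
G1 X128.176 Y99.082 F1535
G1 X166.586 Y32.554 F1535
G1 X243.406 Y32.554 F1535
G1 X281.816 Y99.082 F1535
M5
G0 X0.000 Y0.000

Since the viewBox matches the mm dimensions, user units are millimetres directly. The only transform is the Y-flip y_m = 200.812 − y_svg.

Shape 1 is a line segment drawn with `<line>`. Its stroke #000000 means score at S428, F1535. After flipping Y the toolpath is (66.767,96.606) → (241.453,101.656).

Shape 2 is a circle drawn with `<circle>`. Its stroke #000000 means score at S428, F1535. After flipping Y the toolpath is (281.816,99.082) → (243.406,165.610) → (166.586,165.610) → (128.176,99.082) → (166.586,32.554) → (243.406,32.554) → (281.816,99.082), returning to the start.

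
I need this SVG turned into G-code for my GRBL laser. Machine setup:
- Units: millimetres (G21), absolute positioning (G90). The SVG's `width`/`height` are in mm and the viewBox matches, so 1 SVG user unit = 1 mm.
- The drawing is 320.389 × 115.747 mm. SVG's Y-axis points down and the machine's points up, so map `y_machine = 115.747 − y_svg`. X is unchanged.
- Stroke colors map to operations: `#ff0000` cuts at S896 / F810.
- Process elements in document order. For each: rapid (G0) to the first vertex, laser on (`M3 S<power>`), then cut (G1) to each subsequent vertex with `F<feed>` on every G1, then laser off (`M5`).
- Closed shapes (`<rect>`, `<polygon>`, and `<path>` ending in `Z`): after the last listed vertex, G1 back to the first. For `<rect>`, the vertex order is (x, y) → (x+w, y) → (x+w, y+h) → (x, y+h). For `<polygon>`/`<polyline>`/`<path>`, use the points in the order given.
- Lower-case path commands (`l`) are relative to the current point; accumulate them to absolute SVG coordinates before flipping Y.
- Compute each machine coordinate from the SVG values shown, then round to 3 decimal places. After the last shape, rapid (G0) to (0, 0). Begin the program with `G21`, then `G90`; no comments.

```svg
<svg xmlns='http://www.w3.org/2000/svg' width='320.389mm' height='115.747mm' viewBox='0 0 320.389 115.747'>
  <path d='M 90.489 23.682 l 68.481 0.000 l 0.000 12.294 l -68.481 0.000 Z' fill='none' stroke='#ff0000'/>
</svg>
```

viewBox `0 0 320.389 115.747` with mm width/height → 1 unit = 1 mm. Flip: y_m = 115.747 − y_svg.

**Shape 1** — `<path>` rectangle, stroke `#ff0000` → cut (S896, F810). Machine vertices: (90.489,92.065) → (158.970,92.065) → (158.970,79.771) → (90.489,79.771) → (90.489,92.065). Closed: final G1 returns to the first vertex.

G21
G90
G0 X90.489 Y92.065
M3 S896
G1 X158.970 Y92.065 F810
G1 X158.970 Y79.771 F810
G1 X90.489 Y79.771 F810
G1 X90.489 Y92.065 F810
M5
G0 X0.000 Y0.000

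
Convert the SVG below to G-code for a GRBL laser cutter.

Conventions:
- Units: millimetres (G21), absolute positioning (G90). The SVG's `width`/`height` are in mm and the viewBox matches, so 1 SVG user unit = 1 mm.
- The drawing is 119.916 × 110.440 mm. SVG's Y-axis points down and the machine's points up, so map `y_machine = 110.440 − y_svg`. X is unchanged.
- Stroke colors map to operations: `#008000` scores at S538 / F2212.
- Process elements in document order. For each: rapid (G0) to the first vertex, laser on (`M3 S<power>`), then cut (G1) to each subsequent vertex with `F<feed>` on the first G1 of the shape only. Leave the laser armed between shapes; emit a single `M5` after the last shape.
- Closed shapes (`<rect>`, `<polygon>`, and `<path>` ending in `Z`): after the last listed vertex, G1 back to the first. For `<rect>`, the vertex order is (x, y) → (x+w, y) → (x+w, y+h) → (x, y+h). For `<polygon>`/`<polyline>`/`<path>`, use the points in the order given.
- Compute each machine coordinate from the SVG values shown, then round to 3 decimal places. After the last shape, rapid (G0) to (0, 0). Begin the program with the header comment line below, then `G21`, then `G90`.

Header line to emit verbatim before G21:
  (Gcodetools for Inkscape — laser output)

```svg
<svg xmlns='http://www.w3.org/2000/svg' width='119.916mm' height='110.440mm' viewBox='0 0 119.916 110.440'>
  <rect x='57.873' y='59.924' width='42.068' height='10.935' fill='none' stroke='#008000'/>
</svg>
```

(Gcodetools for Inkscape — laser output)
G21
G90
G0 X57.873 Y50.516
M3 S538
G1 X99.941 Y50.516 F2212
G1 X99.941 Y39.581
G1 X57.873 Y39.581
G1 X57.873 Y50.516
M5
G0 X0.000 Y0.000

viewBox `0 0 119.916 110.440` with mm width/height → 1 unit = 1 mm. Flip: y_m = 110.440 − y_svg.

**Shape 1** — `<rect>` rectangle, stroke `#008000` → score (S538, F2212). Machine vertices: (57.873,50.516) → (99.941,50.516) → (99.941,39.581) → (57.873,39.581) → (57.873,50.516). Closed: final G1 returns to the first vertex.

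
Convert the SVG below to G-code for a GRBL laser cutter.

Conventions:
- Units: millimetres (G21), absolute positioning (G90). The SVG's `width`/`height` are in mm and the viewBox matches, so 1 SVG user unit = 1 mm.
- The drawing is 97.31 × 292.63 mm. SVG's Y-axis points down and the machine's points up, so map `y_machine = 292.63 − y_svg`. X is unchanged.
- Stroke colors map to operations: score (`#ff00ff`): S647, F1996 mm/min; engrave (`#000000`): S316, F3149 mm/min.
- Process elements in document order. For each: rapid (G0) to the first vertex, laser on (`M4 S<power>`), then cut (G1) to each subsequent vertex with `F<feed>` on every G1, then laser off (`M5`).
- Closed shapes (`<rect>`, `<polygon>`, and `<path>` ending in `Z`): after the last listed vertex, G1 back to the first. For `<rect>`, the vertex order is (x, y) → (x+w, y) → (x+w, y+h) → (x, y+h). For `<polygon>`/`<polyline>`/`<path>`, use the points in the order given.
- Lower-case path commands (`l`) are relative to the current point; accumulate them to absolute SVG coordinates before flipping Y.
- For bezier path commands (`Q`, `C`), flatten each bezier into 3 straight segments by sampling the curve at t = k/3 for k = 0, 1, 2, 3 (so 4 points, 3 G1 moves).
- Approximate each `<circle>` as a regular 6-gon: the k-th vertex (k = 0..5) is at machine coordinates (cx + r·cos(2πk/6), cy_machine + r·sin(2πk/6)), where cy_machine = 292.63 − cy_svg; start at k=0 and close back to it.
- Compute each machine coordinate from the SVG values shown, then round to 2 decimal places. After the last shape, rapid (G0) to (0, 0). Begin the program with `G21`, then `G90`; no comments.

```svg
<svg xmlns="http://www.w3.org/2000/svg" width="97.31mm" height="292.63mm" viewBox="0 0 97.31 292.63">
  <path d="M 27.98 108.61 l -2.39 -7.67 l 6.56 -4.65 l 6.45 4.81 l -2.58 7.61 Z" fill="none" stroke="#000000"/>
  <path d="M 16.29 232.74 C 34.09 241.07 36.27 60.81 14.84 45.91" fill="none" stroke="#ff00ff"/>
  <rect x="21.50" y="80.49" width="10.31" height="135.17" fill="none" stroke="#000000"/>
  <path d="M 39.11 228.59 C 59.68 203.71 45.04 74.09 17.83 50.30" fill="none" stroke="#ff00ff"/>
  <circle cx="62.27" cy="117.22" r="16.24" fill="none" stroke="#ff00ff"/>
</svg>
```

1 u = 1 mm; y_m = 292.63 − y.

[1] `<path>` regular polygon, #000000→engrave S316 F3149: (27.98,184.02) → (25.59,191.69) → (32.15,196.34) → (38.60,191.53) → (36.02,183.92) → (27.98,184.02) (closed)

[2] `<path>` cubic bezier, #ff00ff→score S647 F1996: (16.29,59.89) → (28.59,101.31) → (28.70,189.81) → (14.84,246.72)

[3] `<rect>` rectangle, #000000→engrave S316 F3149: (21.50,212.14) → (31.81,212.14) → (31.81,76.97) → (21.50,76.97) → (21.50,212.14) (closed)

[4] `<path>` cubic bezier, #ff00ff→score S647 F1996: (39.11,64.04) → (48.78,116.03) → (40.01,191.06) → (17.83,242.33)

[5] `<circle>` circle, #ff00ff→score S647 F1996: (78.51,175.41) → (70.39,189.47) → (54.15,189.47) → (46.03,175.41) → (54.15,161.35) → (70.39,161.35) → (78.51,175.41) (closed)

G21
G90
G0 X27.98 Y184.02
M4 S316
G1 X25.59 Y191.69 F3149
G1 X32.15 Y196.34 F3149
G1 X38.60 Y191.53 F3149
G1 X36.02 Y183.92 F3149
G1 X27.98 Y184.02 F3149
M5
G0 X16.29 Y59.89
M4 S647
G1 X28.59 Y101.31 F1996
G1 X28.70 Y189.81 F1996
G1 X14.84 Y246.72 F1996
M5
G0 X21.50 Y212.14
M4 S316
G1 X31.81 Y212.14 F3149
G1 X31.81 Y76.97 F3149
G1 X21.50 Y76.97 F3149
G1 X21.50 Y212.14 F3149
M5
G0 X39.11 Y64.04
M4 S647
G1 X48.78 Y116.03 F1996
G1 X40.01 Y191.06 F1996
G1 X17.83 Y242.33 F1996
M5
G0 X78.51 Y175.41
M4 S647
G1 X70.39 Y189.47 F1996
G1 X54.15 Y189.47 F1996
G1 X46.03 Y175.41 F1996
G1 X54.15 Y161.35 F1996
G1 X70.39 Y161.35 F1996
G1 X78.51 Y175.41 F1996
M5
G0 X0.00 Y0.00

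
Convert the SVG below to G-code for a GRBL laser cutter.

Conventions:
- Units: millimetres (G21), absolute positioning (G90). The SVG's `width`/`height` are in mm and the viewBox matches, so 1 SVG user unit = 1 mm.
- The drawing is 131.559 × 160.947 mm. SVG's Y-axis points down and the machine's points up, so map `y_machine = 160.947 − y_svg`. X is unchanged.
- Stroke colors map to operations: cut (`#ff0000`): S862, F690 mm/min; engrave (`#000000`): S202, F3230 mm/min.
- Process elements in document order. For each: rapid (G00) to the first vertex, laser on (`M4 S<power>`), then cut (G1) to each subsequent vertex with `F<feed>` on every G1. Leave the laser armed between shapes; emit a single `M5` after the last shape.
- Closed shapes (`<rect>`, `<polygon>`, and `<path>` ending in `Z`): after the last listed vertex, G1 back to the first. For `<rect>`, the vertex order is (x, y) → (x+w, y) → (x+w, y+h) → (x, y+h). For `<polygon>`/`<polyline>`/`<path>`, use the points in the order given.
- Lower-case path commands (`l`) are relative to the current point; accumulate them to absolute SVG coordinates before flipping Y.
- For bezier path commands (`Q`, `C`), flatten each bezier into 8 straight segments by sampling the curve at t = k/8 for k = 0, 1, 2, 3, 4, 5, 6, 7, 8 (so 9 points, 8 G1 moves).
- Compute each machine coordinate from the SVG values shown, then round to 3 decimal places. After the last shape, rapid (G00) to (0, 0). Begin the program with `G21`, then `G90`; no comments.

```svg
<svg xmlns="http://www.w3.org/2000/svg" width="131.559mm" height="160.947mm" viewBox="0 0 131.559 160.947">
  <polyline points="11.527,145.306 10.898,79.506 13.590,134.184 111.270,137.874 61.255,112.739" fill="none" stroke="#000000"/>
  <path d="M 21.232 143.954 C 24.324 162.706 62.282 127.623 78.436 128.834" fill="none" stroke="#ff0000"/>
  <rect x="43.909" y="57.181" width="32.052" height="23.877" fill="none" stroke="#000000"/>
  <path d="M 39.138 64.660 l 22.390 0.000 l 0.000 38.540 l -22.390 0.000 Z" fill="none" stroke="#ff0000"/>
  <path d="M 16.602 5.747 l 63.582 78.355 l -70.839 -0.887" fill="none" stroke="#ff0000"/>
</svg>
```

1 u = 1 mm; y_m = 160.947 − y.

[1] `<polyline>` open polyline, #000000→engrave S202 F3230: (11.527,15.641) → (10.898,81.441) → (13.590,26.763) → (111.270,23.073) → (61.255,48.208)

[2] `<path>` cubic bezier, #ff0000→cut S862 F690: (21.232,16.993) → (23.915,12.308) → (29.203,11.615) → (36.431,13.856) → (44.936,17.975) → (54.053,22.917) → (63.118,27.624) → (71.467,31.042) → (78.436,32.113)

[3] `<rect>` rectangle, #000000→engrave S202 F3230: (43.909,103.766) → (75.961,103.766) → (75.961,79.889) → (43.909,79.889) → (43.909,103.766) (closed)

[4] `<path>` rectangle, #ff0000→cut S862 F690: (39.138,96.287) → (61.528,96.287) → (61.528,57.747) → (39.138,57.747) → (39.138,96.287) (closed)

[5] `<path>` open polyline, #ff0000→cut S862 F690: (16.602,155.200) → (80.184,76.845) → (9.345,77.732)

G21
G90
G00 X11.527 Y15.641
M4 S202
G1 X10.898 Y81.441 F3230
G1 X13.590 Y26.763 F3230
G1 X111.270 Y23.073 F3230
G1 X61.255 Y48.208 F3230
G00 X21.232 Y16.993
M4 S862
G1 X23.915 Y12.308 F690
G1 X29.203 Y11.615 F690
G1 X36.431 Y13.856 F690
G1 X44.936 Y17.975 F690
G1 X54.053 Y22.917 F690
G1 X63.118 Y27.624 F690
G1 X71.467 Y31.042 F690
G1 X78.436 Y32.113 F690
G00 X43.909 Y103.766
M4 S202
G1 X75.961 Y103.766 F3230
G1 X75.961 Y79.889 F3230
G1 X43.909 Y79.889 F3230
G1 X43.909 Y103.766 F3230
G00 X39.138 Y96.287
M4 S862
G1 X61.528 Y96.287 F690
G1 X61.528 Y57.747 F690
G1 X39.138 Y57.747 F690
G1 X39.138 Y96.287 F690
G00 X16.602 Y155.200
M4 S862
G1 X80.184 Y76.845 F690
G1 X9.345 Y77.732 F690
M5
G00 X0.000 Y0.000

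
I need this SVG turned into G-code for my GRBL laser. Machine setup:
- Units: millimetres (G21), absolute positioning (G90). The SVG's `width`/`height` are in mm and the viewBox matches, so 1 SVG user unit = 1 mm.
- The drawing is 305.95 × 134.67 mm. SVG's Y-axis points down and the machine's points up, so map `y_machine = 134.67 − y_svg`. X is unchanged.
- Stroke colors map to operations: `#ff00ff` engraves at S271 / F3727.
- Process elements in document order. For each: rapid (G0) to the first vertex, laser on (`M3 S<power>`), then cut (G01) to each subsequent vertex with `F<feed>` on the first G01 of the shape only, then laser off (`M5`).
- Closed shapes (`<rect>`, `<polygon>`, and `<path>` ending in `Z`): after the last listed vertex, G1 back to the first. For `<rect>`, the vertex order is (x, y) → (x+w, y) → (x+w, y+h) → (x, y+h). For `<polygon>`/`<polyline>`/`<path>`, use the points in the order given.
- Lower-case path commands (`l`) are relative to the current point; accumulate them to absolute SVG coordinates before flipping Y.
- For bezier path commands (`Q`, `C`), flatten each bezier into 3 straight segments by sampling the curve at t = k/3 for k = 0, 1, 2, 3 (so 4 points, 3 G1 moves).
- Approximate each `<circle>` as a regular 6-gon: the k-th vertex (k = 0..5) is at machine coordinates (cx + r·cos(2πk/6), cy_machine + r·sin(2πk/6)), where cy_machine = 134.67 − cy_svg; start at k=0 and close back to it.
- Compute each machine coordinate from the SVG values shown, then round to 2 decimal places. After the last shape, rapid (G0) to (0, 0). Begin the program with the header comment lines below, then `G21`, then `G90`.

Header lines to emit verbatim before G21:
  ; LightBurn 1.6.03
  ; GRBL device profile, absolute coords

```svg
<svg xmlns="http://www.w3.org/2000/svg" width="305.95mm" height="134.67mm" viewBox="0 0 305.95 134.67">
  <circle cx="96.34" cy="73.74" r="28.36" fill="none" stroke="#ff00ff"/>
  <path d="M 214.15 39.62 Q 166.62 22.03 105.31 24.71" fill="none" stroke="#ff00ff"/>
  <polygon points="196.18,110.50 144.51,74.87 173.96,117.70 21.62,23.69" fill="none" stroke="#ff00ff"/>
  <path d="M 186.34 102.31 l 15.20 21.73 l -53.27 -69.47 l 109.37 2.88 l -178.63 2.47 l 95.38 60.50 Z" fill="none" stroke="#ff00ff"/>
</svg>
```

; LightBurn 1.6.03
; GRBL device profile, absolute coords
G21
G90
G0 X124.70 Y60.93
M3 S271
G01 X110.52 Y85.49 F3727
G01 X82.16 Y85.49
G01 X67.98 Y60.93
G01 X82.16 Y36.37
G01 X110.52 Y36.37
G01 X124.70 Y60.93
M5
G0 X214.15 Y95.05
M3 S271
G01 X180.93 Y104.52 F3727
G01 X144.65 Y109.49
G01 X105.31 Y109.96
M5
G0 X196.18 Y24.17
M3 S271
G01 X144.51 Y59.80 F3727
G01 X173.96 Y16.97
G01 X21.62 Y110.98
G01 X196.18 Y24.17
M5
G0 X186.34 Y32.36
M3 S271
G01 X201.54 Y10.63 F3727
G01 X148.27 Y80.10
G01 X257.64 Y77.22
G01 X79.01 Y74.75
G01 X174.39 Y14.25
G01 X186.34 Y32.36
M5
G0 X0.00 Y0.00

Since the viewBox matches the mm dimensions, user units are millimetres directly. The only transform is the Y-flip y_m = 134.67 − y_svg.

Shape 1 is a circle drawn with `<circle>`. Its stroke #ff00ff means engrave at S271, F3727. After flipping Y the toolpath is (124.70,60.93) → (110.52,85.49) → (82.16,85.49) → (67.98,60.93) → (82.16,36.37) → (110.52,36.37) → (124.70,60.93), returning to the start.

Shape 2 is a quadratic bezier drawn with `<path>`. Its stroke #ff00ff means engrave at S271, F3727. After flipping Y the toolpath is (214.15,95.05) → (180.93,104.52) → (144.65,109.49) → (105.31,109.96).

Shape 3 is a closed polygon drawn with `<polygon>`. Its stroke #ff00ff means engrave at S271, F3727. After flipping Y the toolpath is (196.18,24.17) → (144.51,59.80) → (173.96,16.97) → (21.62,110.98) → (196.18,24.17), returning to the start.

Shape 4 is a closed polygon drawn with `<path>`. Its stroke #ff00ff means engrave at S271, F3727. After flipping Y the toolpath is (186.34,32.36) → (201.54,10.63) → (148.27,80.10) → (257.64,77.22) → (79.01,74.75) → (174.39,14.25) → (186.34,32.36), returning to the start.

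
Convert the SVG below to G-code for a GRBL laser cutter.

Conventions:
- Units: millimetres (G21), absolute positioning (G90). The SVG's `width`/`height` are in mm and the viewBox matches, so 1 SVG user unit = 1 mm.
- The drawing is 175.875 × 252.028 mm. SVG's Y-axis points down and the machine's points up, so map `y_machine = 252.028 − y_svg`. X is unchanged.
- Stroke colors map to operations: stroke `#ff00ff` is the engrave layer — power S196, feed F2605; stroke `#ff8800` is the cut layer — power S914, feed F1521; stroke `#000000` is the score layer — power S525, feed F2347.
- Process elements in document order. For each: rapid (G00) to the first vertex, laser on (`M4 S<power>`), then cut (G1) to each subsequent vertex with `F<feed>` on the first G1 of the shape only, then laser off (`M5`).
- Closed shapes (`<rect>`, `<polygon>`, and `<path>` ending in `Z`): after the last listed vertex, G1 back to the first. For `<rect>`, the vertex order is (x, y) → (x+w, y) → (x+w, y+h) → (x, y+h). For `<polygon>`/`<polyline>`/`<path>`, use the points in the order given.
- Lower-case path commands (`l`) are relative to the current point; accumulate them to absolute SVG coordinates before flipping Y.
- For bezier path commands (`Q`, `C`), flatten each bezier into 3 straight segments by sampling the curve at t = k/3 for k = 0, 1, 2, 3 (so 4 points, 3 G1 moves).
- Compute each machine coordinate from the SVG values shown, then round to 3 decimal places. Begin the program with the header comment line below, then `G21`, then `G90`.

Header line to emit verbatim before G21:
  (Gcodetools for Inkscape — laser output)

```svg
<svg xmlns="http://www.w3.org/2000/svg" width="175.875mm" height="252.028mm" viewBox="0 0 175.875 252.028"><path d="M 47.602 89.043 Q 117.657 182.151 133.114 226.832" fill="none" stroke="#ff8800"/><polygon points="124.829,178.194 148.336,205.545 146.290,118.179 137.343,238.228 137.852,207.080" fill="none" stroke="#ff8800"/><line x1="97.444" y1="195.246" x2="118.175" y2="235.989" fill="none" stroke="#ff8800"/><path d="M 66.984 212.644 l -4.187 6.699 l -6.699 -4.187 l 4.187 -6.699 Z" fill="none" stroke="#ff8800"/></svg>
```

(Gcodetools for Inkscape — laser output)
G21
G90
G00 X47.602 Y162.985
M4 S914
G1 X88.239 Y106.294 F1521
G1 X116.743 Y60.364
G1 X133.114 Y25.196
M5
G00 X124.829 Y73.834
M4 S914
G1 X148.336 Y46.483 F1521
G1 X146.290 Y133.849
G1 X137.343 Y13.800
G1 X137.852 Y44.948
G1 X124.829 Y73.834
M5
G00 X97.444 Y56.782
M4 S914
G1 X118.175 Y16.039 F1521
M5
G00 X66.984 Y39.384
M4 S914
G1 X62.797 Y32.685 F1521
G1 X56.098 Y36.872
G1 X60.285 Y43.571
G1 X66.984 Y39.384
M5

1 u = 1 mm; y_m = 252.028 − y.

[1] `<path>` quadratic bezier, #ff8800→cut S914 F1521: (47.602,162.985) → (88.239,106.294) → (116.743,60.364) → (133.114,25.196)

[2] `<polygon>` closed polygon, #ff8800→cut S914 F1521: (124.829,73.834) → (148.336,46.483) → (146.290,133.849) → (137.343,13.800) → (137.852,44.948) → (124.829,73.834) (closed)

[3] `<line>` line segment, #ff8800→cut S914 F1521: (97.444,56.782) → (118.175,16.039)

[4] `<path>` regular polygon, #ff8800→cut S914 F1521: (66.984,39.384) → (62.797,32.685) → (56.098,36.872) → (60.285,43.571) → (66.984,39.384) (closed)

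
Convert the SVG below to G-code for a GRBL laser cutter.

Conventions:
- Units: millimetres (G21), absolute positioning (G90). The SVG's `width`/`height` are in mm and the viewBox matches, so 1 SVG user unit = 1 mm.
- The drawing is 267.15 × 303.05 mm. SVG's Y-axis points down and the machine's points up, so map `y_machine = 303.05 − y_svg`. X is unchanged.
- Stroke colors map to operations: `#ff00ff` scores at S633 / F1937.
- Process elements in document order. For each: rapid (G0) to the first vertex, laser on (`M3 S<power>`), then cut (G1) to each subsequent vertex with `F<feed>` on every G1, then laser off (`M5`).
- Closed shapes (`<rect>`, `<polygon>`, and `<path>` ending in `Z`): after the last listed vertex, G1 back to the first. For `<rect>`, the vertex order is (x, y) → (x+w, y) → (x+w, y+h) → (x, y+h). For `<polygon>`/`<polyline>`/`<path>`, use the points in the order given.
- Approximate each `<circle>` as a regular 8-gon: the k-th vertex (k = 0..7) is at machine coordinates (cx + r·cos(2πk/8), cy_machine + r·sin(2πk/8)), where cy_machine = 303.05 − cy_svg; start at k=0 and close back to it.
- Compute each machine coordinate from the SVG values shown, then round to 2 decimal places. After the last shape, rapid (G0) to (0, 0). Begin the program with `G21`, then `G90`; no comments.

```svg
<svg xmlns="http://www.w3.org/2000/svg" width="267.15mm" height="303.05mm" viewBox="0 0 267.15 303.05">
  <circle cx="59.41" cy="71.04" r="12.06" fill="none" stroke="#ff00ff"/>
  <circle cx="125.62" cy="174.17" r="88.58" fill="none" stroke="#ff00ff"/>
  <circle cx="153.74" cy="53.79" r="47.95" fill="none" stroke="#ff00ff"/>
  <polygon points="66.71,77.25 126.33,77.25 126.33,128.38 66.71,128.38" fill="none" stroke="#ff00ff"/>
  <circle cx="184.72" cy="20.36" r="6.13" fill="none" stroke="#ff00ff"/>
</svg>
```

viewBox `0 0 267.15 303.05` with mm width/height → 1 unit = 1 mm. Flip: y_m = 303.05 − y_svg.

**Shape 1** — `<circle>` circle, stroke `#ff00ff` → score (S633, F1937). Machine vertices: (71.47,232.01) → (67.94,240.54) → (59.41,244.07) → (50.88,240.54) → (47.35,232.01) → (50.88,223.48) → (59.41,219.95) → (67.94,223.48) → (71.47,232.01). Closed: final G1 returns to the first vertex.

**Shape 2** — `<circle>` circle, stroke `#ff00ff` → score (S633, F1937). Machine vertices: (214.20,128.88) → (188.26,191.52) → (125.62,217.46) → (62.98,191.52) → (37.04,128.88) → (62.98,66.24) → (125.62,40.30) → (188.26,66.24) → (214.20,128.88). Closed: final G1 returns to the first vertex.

**Shape 3** — `<circle>` circle, stroke `#ff00ff` → score (S633, F1937). Machine vertices: (201.69,249.26) → (187.65,283.17) → (153.74,297.21) → (119.83,283.17) → (105.79,249.26) → (119.83,215.35) → (153.74,201.31) → (187.65,215.35) → (201.69,249.26). Closed: final G1 returns to the first vertex.

**Shape 4** — `<polygon>` rectangle, stroke `#ff00ff` → score (S633, F1937). Machine vertices: (66.71,225.80) → (126.33,225.80) → (126.33,174.67) → (66.71,174.67) → (66.71,225.80). Closed: final G1 returns to the first vertex.

**Shape 5** — `<circle>` circle, stroke `#ff00ff` → score (S633, F1937). Machine vertices: (190.85,282.69) → (189.05,287.02) → (184.72,288.82) → (180.39,287.02) → (178.59,282.69) → (180.39,278.36) → (184.72,276.56) → (189.05,278.36) → (190.85,282.69). Closed: final G1 returns to the first vertex.

G21
G90
G0 X71.47 Y232.01
M3 S633
G1 X67.94 Y240.54 F1937
G1 X59.41 Y244.07 F1937
G1 X50.88 Y240.54 F1937
G1 X47.35 Y232.01 F1937
G1 X50.88 Y223.48 F1937
G1 X59.41 Y219.95 F1937
G1 X67.94 Y223.48 F1937
G1 X71.47 Y232.01 F1937
M5
G0 X214.20 Y128.88
M3 S633
G1 X188.26 Y191.52 F1937
G1 X125.62 Y217.46 F1937
G1 X62.98 Y191.52 F1937
G1 X37.04 Y128.88 F1937
G1 X62.98 Y66.24 F1937
G1 X125.62 Y40.30 F1937
G1 X188.26 Y66.24 F1937
G1 X214.20 Y128.88 F1937
M5
G0 X201.69 Y249.26
M3 S633
G1 X187.65 Y283.17 F1937
G1 X153.74 Y297.21 F1937
G1 X119.83 Y283.17 F1937
G1 X105.79 Y249.26 F1937
G1 X119.83 Y215.35 F1937
G1 X153.74 Y201.31 F1937
G1 X187.65 Y215.35 F1937
G1 X201.69 Y249.26 F1937
M5
G0 X66.71 Y225.80
M3 S633
G1 X126.33 Y225.80 F1937
G1 X126.33 Y174.67 F1937
G1 X66.71 Y174.67 F1937
G1 X66.71 Y225.80 F1937
M5
G0 X190.85 Y282.69
M3 S633
G1 X189.05 Y287.02 F1937
G1 X184.72 Y288.82 F1937
G1 X180.39 Y287.02 F1937
G1 X178.59 Y282.69 F1937
G1 X180.39 Y278.36 F1937
G1 X184.72 Y276.56 F1937
G1 X189.05 Y278.36 F1937
G1 X190.85 Y282.69 F1937
M5
G0 X0.00 Y0.00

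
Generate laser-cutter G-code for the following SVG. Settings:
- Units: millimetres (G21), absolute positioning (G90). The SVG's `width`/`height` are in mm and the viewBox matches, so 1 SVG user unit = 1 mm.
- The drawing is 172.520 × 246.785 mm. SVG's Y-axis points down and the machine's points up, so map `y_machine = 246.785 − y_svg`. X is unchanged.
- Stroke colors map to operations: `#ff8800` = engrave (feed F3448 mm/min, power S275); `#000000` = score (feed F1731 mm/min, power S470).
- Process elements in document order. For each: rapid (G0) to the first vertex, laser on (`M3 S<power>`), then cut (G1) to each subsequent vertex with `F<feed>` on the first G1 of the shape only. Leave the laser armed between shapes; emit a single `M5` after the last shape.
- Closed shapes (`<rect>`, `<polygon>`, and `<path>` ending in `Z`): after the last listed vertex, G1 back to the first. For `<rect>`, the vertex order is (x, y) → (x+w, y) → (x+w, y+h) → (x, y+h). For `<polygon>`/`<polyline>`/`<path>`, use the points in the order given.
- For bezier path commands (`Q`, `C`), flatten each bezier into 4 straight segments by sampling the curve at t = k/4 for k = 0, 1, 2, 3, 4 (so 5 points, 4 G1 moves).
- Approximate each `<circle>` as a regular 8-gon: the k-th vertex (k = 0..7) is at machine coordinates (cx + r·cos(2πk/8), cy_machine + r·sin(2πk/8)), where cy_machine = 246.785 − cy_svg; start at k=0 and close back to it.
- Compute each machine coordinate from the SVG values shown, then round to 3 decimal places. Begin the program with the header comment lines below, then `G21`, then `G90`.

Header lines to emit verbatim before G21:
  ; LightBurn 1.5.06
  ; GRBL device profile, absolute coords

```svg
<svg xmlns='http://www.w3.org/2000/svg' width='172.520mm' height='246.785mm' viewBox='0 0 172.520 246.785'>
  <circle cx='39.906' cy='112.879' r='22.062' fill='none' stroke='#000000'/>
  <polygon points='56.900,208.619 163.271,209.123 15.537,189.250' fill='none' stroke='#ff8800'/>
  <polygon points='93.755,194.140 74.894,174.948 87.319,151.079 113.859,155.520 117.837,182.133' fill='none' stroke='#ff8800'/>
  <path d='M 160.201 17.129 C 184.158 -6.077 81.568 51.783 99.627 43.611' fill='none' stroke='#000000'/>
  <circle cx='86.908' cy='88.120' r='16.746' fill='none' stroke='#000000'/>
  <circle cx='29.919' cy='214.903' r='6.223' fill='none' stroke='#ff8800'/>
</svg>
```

1 u = 1 mm; y_m = 246.785 − y.

[1] `<circle>` circle, #000000→score S470 F1731: (61.968,133.906) → (55.506,149.506) → (39.906,155.968) → (24.306,149.506) → (17.844,133.906) → (24.306,118.306) → (39.906,111.844) → (55.506,118.306) → (61.968,133.906) (closed)

[2] `<polygon>` closed polygon, #ff8800→engrave S275 F3448: (56.900,38.166) → (163.271,37.662) → (15.537,57.535) → (56.900,38.166) (closed)

[3] `<polygon>` regular polygon, #ff8800→engrave S275 F3448: (93.755,52.645) → (74.894,71.837) → (87.319,95.706) → (113.859,91.265) → (117.837,64.652) → (93.755,52.645) (closed)

[4] `<path>` cubic bezier, #000000→score S470 F1731: (160.201,229.656) → (158.304,234.159) → (132.126,222.053) → (104.842,207.128) → (99.627,203.174)

[5] `<circle>` circle, #000000→score S470 F1731: (103.654,158.665) → (98.749,170.506) → (86.908,175.411) → (75.067,170.506) → (70.162,158.665) → (75.067,146.824) → (86.908,141.919) → (98.749,146.824) → (103.654,158.665) (closed)

[6] `<circle>` circle, #ff8800→engrave S275 F3448: (36.142,31.882) → (34.319,36.282) → (29.919,38.105) → (25.519,36.282) → (23.696,31.882) → (25.519,27.482) → (29.919,25.659) → (34.319,27.482) → (36.142,31.882) (closed)

; LightBurn 1.5.06
; GRBL device profile, absolute coords
G21
G90
G0 X61.968 Y133.906
M3 S470
G1 X55.506 Y149.506 F1731
G1 X39.906 Y155.968
G1 X24.306 Y149.506
G1 X17.844 Y133.906
G1 X24.306 Y118.306
G1 X39.906 Y111.844
G1 X55.506 Y118.306
G1 X61.968 Y133.906
G0 X56.900 Y38.166
M3 S275
G1 X163.271 Y37.662 F3448
G1 X15.537 Y57.535
G1 X56.900 Y38.166
G0 X93.755 Y52.645
M3 S275
G1 X74.894 Y71.837 F3448
G1 X87.319 Y95.706
G1 X113.859 Y91.265
G1 X117.837 Y64.652
G1 X93.755 Y52.645
G0 X160.201 Y229.656
M3 S470
G1 X158.304 Y234.159 F1731
G1 X132.126 Y222.053
G1 X104.842 Y207.128
G1 X99.627 Y203.174
G0 X103.654 Y158.665
M3 S470
G1 X98.749 Y170.506 F1731
G1 X86.908 Y175.411
G1 X75.067 Y170.506
G1 X70.162 Y158.665
G1 X75.067 Y146.824
G1 X86.908 Y141.919
G1 X98.749 Y146.824
G1 X103.654 Y158.665
G0 X36.142 Y31.882
M3 S275
G1 X34.319 Y36.282 F3448
G1 X29.919 Y38.105
G1 X25.519 Y36.282
G1 X23.696 Y31.882
G1 X25.519 Y27.482
G1 X29.919 Y25.659
G1 X34.319 Y27.482
G1 X36.142 Y31.882
M5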